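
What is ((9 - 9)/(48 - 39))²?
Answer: 0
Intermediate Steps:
((9 - 9)/(48 - 39))² = (0/9)² = (0*(⅑))² = 0² = 0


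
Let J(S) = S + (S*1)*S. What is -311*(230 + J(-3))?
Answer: -73396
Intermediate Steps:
J(S) = S + S**2 (J(S) = S + S*S = S + S**2)
-311*(230 + J(-3)) = -311*(230 - 3*(1 - 3)) = -311*(230 - 3*(-2)) = -311*(230 + 6) = -311*236 = -73396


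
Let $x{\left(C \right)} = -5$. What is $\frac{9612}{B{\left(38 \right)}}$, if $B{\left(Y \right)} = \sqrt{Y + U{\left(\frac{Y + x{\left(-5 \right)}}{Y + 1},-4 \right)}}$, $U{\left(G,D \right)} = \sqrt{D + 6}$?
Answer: $\frac{9612}{\sqrt{38 + \sqrt{2}}} \approx 1531.0$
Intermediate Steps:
$U{\left(G,D \right)} = \sqrt{6 + D}$
$B{\left(Y \right)} = \sqrt{Y + \sqrt{2}}$ ($B{\left(Y \right)} = \sqrt{Y + \sqrt{6 - 4}} = \sqrt{Y + \sqrt{2}}$)
$\frac{9612}{B{\left(38 \right)}} = \frac{9612}{\sqrt{38 + \sqrt{2}}}$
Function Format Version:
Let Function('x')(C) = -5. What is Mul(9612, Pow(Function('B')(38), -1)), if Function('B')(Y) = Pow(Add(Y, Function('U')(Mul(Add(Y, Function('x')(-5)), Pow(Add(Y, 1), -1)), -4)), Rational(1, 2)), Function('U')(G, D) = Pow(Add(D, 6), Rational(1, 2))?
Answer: Mul(9612, Pow(Add(38, Pow(2, Rational(1, 2))), Rational(-1, 2))) ≈ 1531.0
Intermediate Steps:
Function('U')(G, D) = Pow(Add(6, D), Rational(1, 2))
Function('B')(Y) = Pow(Add(Y, Pow(2, Rational(1, 2))), Rational(1, 2)) (Function('B')(Y) = Pow(Add(Y, Pow(Add(6, -4), Rational(1, 2))), Rational(1, 2)) = Pow(Add(Y, Pow(2, Rational(1, 2))), Rational(1, 2)))
Mul(9612, Pow(Function('B')(38), -1)) = Mul(9612, Pow(Pow(Add(38, Pow(2, Rational(1, 2))), Rational(1, 2)), -1)) = Mul(9612, Pow(Add(38, Pow(2, Rational(1, 2))), Rational(-1, 2)))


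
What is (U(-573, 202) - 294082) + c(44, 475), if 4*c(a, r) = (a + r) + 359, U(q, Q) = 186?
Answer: -587353/2 ≈ -2.9368e+5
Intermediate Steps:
c(a, r) = 359/4 + a/4 + r/4 (c(a, r) = ((a + r) + 359)/4 = (359 + a + r)/4 = 359/4 + a/4 + r/4)
(U(-573, 202) - 294082) + c(44, 475) = (186 - 294082) + (359/4 + (¼)*44 + (¼)*475) = -293896 + (359/4 + 11 + 475/4) = -293896 + 439/2 = -587353/2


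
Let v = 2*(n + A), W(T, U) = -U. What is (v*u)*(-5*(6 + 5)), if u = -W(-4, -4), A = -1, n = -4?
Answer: -2200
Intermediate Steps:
u = -4 (u = -(-1)*(-4) = -1*4 = -4)
v = -10 (v = 2*(-4 - 1) = 2*(-5) = -10)
(v*u)*(-5*(6 + 5)) = (-10*(-4))*(-5*(6 + 5)) = 40*(-5*11) = 40*(-55) = -2200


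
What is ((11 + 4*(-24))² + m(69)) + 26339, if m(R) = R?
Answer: 33633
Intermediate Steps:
((11 + 4*(-24))² + m(69)) + 26339 = ((11 + 4*(-24))² + 69) + 26339 = ((11 - 96)² + 69) + 26339 = ((-85)² + 69) + 26339 = (7225 + 69) + 26339 = 7294 + 26339 = 33633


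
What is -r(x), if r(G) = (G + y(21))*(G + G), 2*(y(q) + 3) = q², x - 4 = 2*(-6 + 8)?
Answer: -3608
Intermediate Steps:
x = 8 (x = 4 + 2*(-6 + 8) = 4 + 2*2 = 4 + 4 = 8)
y(q) = -3 + q²/2
r(G) = 2*G*(435/2 + G) (r(G) = (G + (-3 + (½)*21²))*(G + G) = (G + (-3 + (½)*441))*(2*G) = (G + (-3 + 441/2))*(2*G) = (G + 435/2)*(2*G) = (435/2 + G)*(2*G) = 2*G*(435/2 + G))
-r(x) = -8*(435 + 2*8) = -8*(435 + 16) = -8*451 = -1*3608 = -3608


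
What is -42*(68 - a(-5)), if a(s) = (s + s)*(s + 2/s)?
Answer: -588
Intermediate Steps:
a(s) = 2*s*(s + 2/s) (a(s) = (2*s)*(s + 2/s) = 2*s*(s + 2/s))
-42*(68 - a(-5)) = -42*(68 - (4 + 2*(-5)²)) = -42*(68 - (4 + 2*25)) = -42*(68 - (4 + 50)) = -42*(68 - 1*54) = -42*(68 - 54) = -42*14 = -588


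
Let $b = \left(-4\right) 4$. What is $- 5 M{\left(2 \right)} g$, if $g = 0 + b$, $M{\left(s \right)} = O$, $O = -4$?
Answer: $-320$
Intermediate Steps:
$b = -16$
$M{\left(s \right)} = -4$
$g = -16$ ($g = 0 - 16 = -16$)
$- 5 M{\left(2 \right)} g = \left(-5\right) \left(-4\right) \left(-16\right) = 20 \left(-16\right) = -320$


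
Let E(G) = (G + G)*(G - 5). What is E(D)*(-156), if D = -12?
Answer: -63648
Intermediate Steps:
E(G) = 2*G*(-5 + G) (E(G) = (2*G)*(-5 + G) = 2*G*(-5 + G))
E(D)*(-156) = (2*(-12)*(-5 - 12))*(-156) = (2*(-12)*(-17))*(-156) = 408*(-156) = -63648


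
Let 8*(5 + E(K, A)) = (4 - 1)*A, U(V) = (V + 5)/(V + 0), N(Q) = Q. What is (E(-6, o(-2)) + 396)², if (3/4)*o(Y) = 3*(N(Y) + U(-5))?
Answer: 150544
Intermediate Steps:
U(V) = (5 + V)/V
o(Y) = 4*Y (o(Y) = 4*(3*(Y + (5 - 5)/(-5)))/3 = 4*(3*(Y - ⅕*0))/3 = 4*(3*(Y + 0))/3 = 4*(3*Y)/3 = 4*Y)
E(K, A) = -5 + 3*A/8 (E(K, A) = -5 + ((4 - 1)*A)/8 = -5 + (3*A)/8 = -5 + 3*A/8)
(E(-6, o(-2)) + 396)² = ((-5 + 3*(4*(-2))/8) + 396)² = ((-5 + (3/8)*(-8)) + 396)² = ((-5 - 3) + 396)² = (-8 + 396)² = 388² = 150544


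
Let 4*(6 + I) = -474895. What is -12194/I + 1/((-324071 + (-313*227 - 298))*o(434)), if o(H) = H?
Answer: 8370560094361/81501932405320 ≈ 0.10270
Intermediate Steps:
I = -474919/4 (I = -6 + (¼)*(-474895) = -6 - 474895/4 = -474919/4 ≈ -1.1873e+5)
-12194/I + 1/((-324071 + (-313*227 - 298))*o(434)) = -12194/(-474919/4) + 1/(-324071 + (-313*227 - 298)*434) = -12194*(-4/474919) + (1/434)/(-324071 + (-71051 - 298)) = 48776/474919 + (1/434)/(-324071 - 71349) = 48776/474919 + (1/434)/(-395420) = 48776/474919 - 1/395420*1/434 = 48776/474919 - 1/171612280 = 8370560094361/81501932405320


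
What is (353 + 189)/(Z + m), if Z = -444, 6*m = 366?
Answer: -542/383 ≈ -1.4151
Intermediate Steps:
m = 61 (m = (1/6)*366 = 61)
(353 + 189)/(Z + m) = (353 + 189)/(-444 + 61) = 542/(-383) = 542*(-1/383) = -542/383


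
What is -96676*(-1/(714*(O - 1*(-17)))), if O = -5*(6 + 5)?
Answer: -24169/6783 ≈ -3.5632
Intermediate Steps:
O = -55 (O = -5*11 = -55)
-96676*(-1/(714*(O - 1*(-17)))) = -96676*(-1/(714*(-55 - 1*(-17)))) = -96676*(-1/(714*(-55 + 17))) = -96676/((-714*(-38))) = -96676/27132 = -96676*1/27132 = -24169/6783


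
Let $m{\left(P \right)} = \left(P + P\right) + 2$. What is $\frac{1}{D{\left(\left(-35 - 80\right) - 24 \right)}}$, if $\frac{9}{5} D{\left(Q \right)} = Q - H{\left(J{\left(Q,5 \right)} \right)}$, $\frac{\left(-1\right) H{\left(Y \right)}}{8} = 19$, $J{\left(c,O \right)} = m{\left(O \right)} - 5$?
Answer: $\frac{9}{65} \approx 0.13846$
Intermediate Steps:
$m{\left(P \right)} = 2 + 2 P$ ($m{\left(P \right)} = 2 P + 2 = 2 + 2 P$)
$J{\left(c,O \right)} = -3 + 2 O$ ($J{\left(c,O \right)} = \left(2 + 2 O\right) - 5 = -3 + 2 O$)
$H{\left(Y \right)} = -152$ ($H{\left(Y \right)} = \left(-8\right) 19 = -152$)
$D{\left(Q \right)} = \frac{760}{9} + \frac{5 Q}{9}$ ($D{\left(Q \right)} = \frac{5 \left(Q - -152\right)}{9} = \frac{5 \left(Q + 152\right)}{9} = \frac{5 \left(152 + Q\right)}{9} = \frac{760}{9} + \frac{5 Q}{9}$)
$\frac{1}{D{\left(\left(-35 - 80\right) - 24 \right)}} = \frac{1}{\frac{760}{9} + \frac{5 \left(\left(-35 - 80\right) - 24\right)}{9}} = \frac{1}{\frac{760}{9} + \frac{5 \left(-115 - 24\right)}{9}} = \frac{1}{\frac{760}{9} + \frac{5}{9} \left(-139\right)} = \frac{1}{\frac{760}{9} - \frac{695}{9}} = \frac{1}{\frac{65}{9}} = \frac{9}{65}$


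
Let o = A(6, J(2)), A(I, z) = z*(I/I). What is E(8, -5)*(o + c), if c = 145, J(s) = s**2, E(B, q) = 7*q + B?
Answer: -4023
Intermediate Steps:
E(B, q) = B + 7*q
A(I, z) = z (A(I, z) = z*1 = z)
o = 4 (o = 2**2 = 4)
E(8, -5)*(o + c) = (8 + 7*(-5))*(4 + 145) = (8 - 35)*149 = -27*149 = -4023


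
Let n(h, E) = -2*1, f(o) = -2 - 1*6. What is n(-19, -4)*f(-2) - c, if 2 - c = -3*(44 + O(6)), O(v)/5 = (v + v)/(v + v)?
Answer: -133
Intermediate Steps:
O(v) = 5 (O(v) = 5*((v + v)/(v + v)) = 5*((2*v)/((2*v))) = 5*((2*v)*(1/(2*v))) = 5*1 = 5)
f(o) = -8 (f(o) = -2 - 6 = -8)
n(h, E) = -2
c = 149 (c = 2 - (-3)*(44 + 5) = 2 - (-3)*49 = 2 - 1*(-147) = 2 + 147 = 149)
n(-19, -4)*f(-2) - c = -2*(-8) - 1*149 = 16 - 149 = -133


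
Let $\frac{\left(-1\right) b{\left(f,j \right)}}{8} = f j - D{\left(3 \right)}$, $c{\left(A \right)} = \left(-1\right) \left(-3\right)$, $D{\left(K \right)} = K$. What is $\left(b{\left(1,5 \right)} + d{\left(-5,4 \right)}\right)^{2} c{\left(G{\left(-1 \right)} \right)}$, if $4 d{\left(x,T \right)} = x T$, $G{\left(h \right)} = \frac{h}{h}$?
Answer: $1323$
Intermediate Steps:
$G{\left(h \right)} = 1$
$c{\left(A \right)} = 3$
$d{\left(x,T \right)} = \frac{T x}{4}$ ($d{\left(x,T \right)} = \frac{x T}{4} = \frac{T x}{4}$)
$b{\left(f,j \right)} = 24 - 8 f j$ ($b{\left(f,j \right)} = - 8 \left(f j - 3\right) = - 8 \left(-3 + f j\right) = 24 - 8 f j$)
$\left(b{\left(1,5 \right)} + d{\left(-5,4 \right)}\right)^{2} c{\left(G{\left(-1 \right)} \right)} = \left(\left(24 - 8 \cdot 5\right) + \frac{1}{4} \cdot 4 \left(-5\right)\right)^{2} \cdot 3 = \left(\left(24 - 40\right) - 5\right)^{2} \cdot 3 = \left(-16 - 5\right)^{2} \cdot 3 = \left(-21\right)^{2} \cdot 3 = 441 \cdot 3 = 1323$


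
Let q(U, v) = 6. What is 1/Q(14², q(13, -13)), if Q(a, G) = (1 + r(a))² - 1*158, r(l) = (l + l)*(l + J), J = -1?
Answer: 1/5843226323 ≈ 1.7114e-10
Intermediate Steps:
r(l) = 2*l*(-1 + l) (r(l) = (l + l)*(l - 1) = (2*l)*(-1 + l) = 2*l*(-1 + l))
Q(a, G) = -158 + (1 + 2*a*(-1 + a))² (Q(a, G) = (1 + 2*a*(-1 + a))² - 1*158 = (1 + 2*a*(-1 + a))² - 158 = -158 + (1 + 2*a*(-1 + a))²)
1/Q(14², q(13, -13)) = 1/(-158 + (1 + 2*14²*(-1 + 14²))²) = 1/(-158 + (1 + 2*196*(-1 + 196))²) = 1/(-158 + (1 + 2*196*195)²) = 1/(-158 + (1 + 76440)²) = 1/(-158 + 76441²) = 1/(-158 + 5843226481) = 1/5843226323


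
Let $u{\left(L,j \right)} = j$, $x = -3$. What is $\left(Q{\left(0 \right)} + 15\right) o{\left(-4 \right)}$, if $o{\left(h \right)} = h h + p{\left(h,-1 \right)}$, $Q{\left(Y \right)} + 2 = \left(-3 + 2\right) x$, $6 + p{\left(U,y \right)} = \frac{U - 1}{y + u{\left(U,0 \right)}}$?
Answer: $240$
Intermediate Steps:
$p{\left(U,y \right)} = -6 + \frac{-1 + U}{y}$ ($p{\left(U,y \right)} = -6 + \frac{U - 1}{y + 0} = -6 + \frac{-1 + U}{y}$)
$Q{\left(Y \right)} = 1$ ($Q{\left(Y \right)} = -2 + \left(-3 + 2\right) \left(-3\right) = -2 - -3 = -2 + 3 = 1$)
$o{\left(h \right)} = -5 + h^{2} - h$ ($o{\left(h \right)} = h h + \frac{-1 + h - -6}{-1} = h^{2} - \left(-1 + h + 6\right) = h^{2} - \left(5 + h\right) = -5 + h^{2} - h$)
$\left(Q{\left(0 \right)} + 15\right) o{\left(-4 \right)} = \left(1 + 15\right) \left(-5 + \left(-4\right)^{2} - -4\right) = 16 \left(-5 + 16 + 4\right) = 16 \cdot 15 = 240$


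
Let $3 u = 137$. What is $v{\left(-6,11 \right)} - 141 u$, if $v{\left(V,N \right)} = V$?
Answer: $-6445$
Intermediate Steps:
$u = \frac{137}{3}$ ($u = \frac{1}{3} \cdot 137 = \frac{137}{3} \approx 45.667$)
$v{\left(-6,11 \right)} - 141 u = -6 - 6439 = -6445$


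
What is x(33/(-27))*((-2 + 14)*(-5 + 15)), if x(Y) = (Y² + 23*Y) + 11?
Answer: -50600/27 ≈ -1874.1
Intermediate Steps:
x(Y) = 11 + Y² + 23*Y
x(33/(-27))*((-2 + 14)*(-5 + 15)) = (11 + (33/(-27))² + 23*(33/(-27)))*((-2 + 14)*(-5 + 15)) = (11 + (33*(-1/27))² + 23*(33*(-1/27)))*(12*10) = (11 + (-11/9)² + 23*(-11/9))*120 = (11 + 121/81 - 253/9)*120 = -1265/81*120 = -50600/27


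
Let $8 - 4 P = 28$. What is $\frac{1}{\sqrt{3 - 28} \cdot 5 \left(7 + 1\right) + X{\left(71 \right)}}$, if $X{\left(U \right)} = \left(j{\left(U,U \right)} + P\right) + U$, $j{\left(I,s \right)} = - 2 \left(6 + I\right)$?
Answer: $- \frac{11}{5968} - \frac{25 i}{5968} \approx -0.0018432 - 0.004189 i$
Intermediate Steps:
$P = -5$ ($P = 2 - 7 = -5$)
$j{\left(I,s \right)} = -12 - 2 I$
$X{\left(U \right)} = -17 - U$ ($X{\left(U \right)} = \left(\left(-12 - 2 U\right) - 5\right) + U = \left(-17 - 2 U\right) + U = -17 - U$)
$\frac{1}{\sqrt{3 - 28} \cdot 5 \left(7 + 1\right) + X{\left(71 \right)}} = \frac{1}{\sqrt{3 - 28} \cdot 5 \left(7 + 1\right) - 88} = \frac{1}{\sqrt{-25} \cdot 5 \cdot 8 - 88} = \frac{1}{5 i 40 - 88} = \frac{1}{200 i - 88} = \frac{1}{-88 + 200 i} = \frac{-88 - 200 i}{47744}$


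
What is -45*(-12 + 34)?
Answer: -990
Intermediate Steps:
-45*(-12 + 34) = -45*22 = -990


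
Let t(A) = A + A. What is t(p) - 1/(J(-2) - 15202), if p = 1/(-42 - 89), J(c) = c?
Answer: -30277/1991724 ≈ -0.015201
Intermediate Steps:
p = -1/131 (p = 1/(-131) = -1/131 ≈ -0.0076336)
t(A) = 2*A
t(p) - 1/(J(-2) - 15202) = 2*(-1/131) - 1/(-2 - 15202) = -2/131 - 1/(-15204) = -2/131 - 1*(-1/15204) = -2/131 + 1/15204 = -30277/1991724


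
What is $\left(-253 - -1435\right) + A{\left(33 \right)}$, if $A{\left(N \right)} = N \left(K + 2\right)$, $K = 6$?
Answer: $1446$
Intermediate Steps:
$A{\left(N \right)} = 8 N$ ($A{\left(N \right)} = N \left(6 + 2\right) = N 8 = 8 N$)
$\left(-253 - -1435\right) + A{\left(33 \right)} = \left(-253 - -1435\right) + 8 \cdot 33 = \left(-253 + 1435\right) + 264 = 1182 + 264 = 1446$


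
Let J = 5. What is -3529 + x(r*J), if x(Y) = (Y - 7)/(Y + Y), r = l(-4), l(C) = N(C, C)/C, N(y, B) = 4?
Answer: -17639/5 ≈ -3527.8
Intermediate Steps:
l(C) = 4/C
r = -1 (r = 4/(-4) = 4*(-¼) = -1)
x(Y) = (-7 + Y)/(2*Y) (x(Y) = (-7 + Y)/((2*Y)) = (1/(2*Y))*(-7 + Y) = (-7 + Y)/(2*Y))
-3529 + x(r*J) = -3529 + (-7 - 1*5)/(2*((-1*5))) = -3529 + (½)*(-7 - 5)/(-5) = -3529 + (½)*(-⅕)*(-12) = -3529 + 6/5 = -17639/5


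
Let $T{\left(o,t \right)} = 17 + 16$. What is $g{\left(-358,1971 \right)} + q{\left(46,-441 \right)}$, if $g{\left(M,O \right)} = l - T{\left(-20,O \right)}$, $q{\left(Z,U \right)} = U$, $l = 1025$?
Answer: $551$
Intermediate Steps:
$T{\left(o,t \right)} = 33$
$g{\left(M,O \right)} = 992$ ($g{\left(M,O \right)} = 1025 - 33 = 992$)
$g{\left(-358,1971 \right)} + q{\left(46,-441 \right)} = 992 - 441 = 551$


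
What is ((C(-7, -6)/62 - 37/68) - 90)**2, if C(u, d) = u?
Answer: 36521121025/4443664 ≈ 8218.7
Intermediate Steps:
((C(-7, -6)/62 - 37/68) - 90)**2 = ((-7/62 - 37/68) - 90)**2 = (-1385/2108 - 90)**2 = (-191105/2108)**2 = 36521121025/4443664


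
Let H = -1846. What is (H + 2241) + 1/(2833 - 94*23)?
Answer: 265046/671 ≈ 395.00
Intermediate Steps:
(H + 2241) + 1/(2833 - 94*23) = (-1846 + 2241) + 1/(2833 - 94*23) = 395 + 1/(2833 - 2162) = 395 + 1/671 = 265046/671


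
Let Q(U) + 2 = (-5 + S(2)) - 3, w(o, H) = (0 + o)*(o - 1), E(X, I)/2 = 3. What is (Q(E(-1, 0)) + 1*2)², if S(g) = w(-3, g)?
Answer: 16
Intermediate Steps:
E(X, I) = 6 (E(X, I) = 2*3 = 6)
w(o, H) = o*(-1 + o)
S(g) = 12 (S(g) = -3*(-1 - 3) = -3*(-4) = 12)
Q(U) = 2 (Q(U) = -2 + ((-5 + 12) - 3) = -2 + (7 - 3) = -2 + 4 = 2)
(Q(E(-1, 0)) + 1*2)² = (2 + 1*2)² = (2 + 2)² = 4² = 16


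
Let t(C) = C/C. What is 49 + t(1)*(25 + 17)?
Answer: 91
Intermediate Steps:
t(C) = 1
49 + t(1)*(25 + 17) = 49 + 1*(25 + 17) = 49 + 1*42 = 49 + 42 = 91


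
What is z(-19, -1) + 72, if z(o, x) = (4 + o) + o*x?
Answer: 76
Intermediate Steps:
z(o, x) = 4 + o + o*x
z(-19, -1) + 72 = (4 - 19 - 19*(-1)) + 72 = (4 - 19 + 19) + 72 = 4 + 72 = 76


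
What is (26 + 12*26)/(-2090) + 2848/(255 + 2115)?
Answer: 257563/247665 ≈ 1.0400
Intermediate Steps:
(26 + 12*26)/(-2090) + 2848/(255 + 2115) = (26 + 312)*(-1/2090) + 2848/2370 = 338*(-1/2090) + 2848*(1/2370) = -169/1045 + 1424/1185 = 257563/247665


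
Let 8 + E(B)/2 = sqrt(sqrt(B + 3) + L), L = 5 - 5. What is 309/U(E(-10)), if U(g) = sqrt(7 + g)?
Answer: 309/sqrt(-9 + 2*7**(1/4)*sqrt(I)) ≈ 19.112 - 114.52*I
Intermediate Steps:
L = 0
E(B) = -16 + 2*(3 + B)**(1/4) (E(B) = -16 + 2*sqrt(sqrt(B + 3) + 0) = -16 + 2*sqrt(sqrt(3 + B) + 0) = -16 + 2*sqrt(sqrt(3 + B)) = -16 + 2*(3 + B)**(1/4))
309/U(E(-10)) = 309/(sqrt(7 + (-16 + 2*(3 - 10)**(1/4)))) = 309/(sqrt(7 + (-16 + 2*(-7)**(1/4)))) = 309/(sqrt(-9 + 2*(-7)**(1/4))) = 309/sqrt(-9 + 2*(-7)**(1/4))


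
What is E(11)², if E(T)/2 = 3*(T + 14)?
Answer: 22500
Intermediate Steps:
E(T) = 84 + 6*T (E(T) = 2*(3*(T + 14)) = 2*(3*(14 + T)) = 2*(42 + 3*T) = 84 + 6*T)
E(11)² = (84 + 6*11)² = (84 + 66)² = 150² = 22500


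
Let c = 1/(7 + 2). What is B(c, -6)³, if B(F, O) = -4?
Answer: -64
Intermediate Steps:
c = ⅑ (c = 1/9 = ⅑ ≈ 0.11111)
B(c, -6)³ = (-4)³ = -64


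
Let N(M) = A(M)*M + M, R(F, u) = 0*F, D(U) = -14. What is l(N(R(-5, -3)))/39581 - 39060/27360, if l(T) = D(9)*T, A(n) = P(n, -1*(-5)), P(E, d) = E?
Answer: -217/152 ≈ -1.4276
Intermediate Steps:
A(n) = n
R(F, u) = 0
N(M) = M + M² (N(M) = M*M + M = M² + M = M + M²)
l(T) = -14*T
l(N(R(-5, -3)))/39581 - 39060/27360 = -0*(1 + 0)/39581 - 39060/27360 = -0*(1/39581) - 39060*1/27360 = -14*0*(1/39581) - 217/152 = 0*(1/39581) - 217/152 = 0 - 217/152 = -217/152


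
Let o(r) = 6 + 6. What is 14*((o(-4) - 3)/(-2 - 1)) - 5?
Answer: -47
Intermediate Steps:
o(r) = 12
14*((o(-4) - 3)/(-2 - 1)) - 5 = 14*((12 - 3)/(-2 - 1)) - 5 = 14*(9/(-3)) - 5 = 14*(9*(-1/3)) - 5 = 14*(-3) - 5 = -42 - 5 = -47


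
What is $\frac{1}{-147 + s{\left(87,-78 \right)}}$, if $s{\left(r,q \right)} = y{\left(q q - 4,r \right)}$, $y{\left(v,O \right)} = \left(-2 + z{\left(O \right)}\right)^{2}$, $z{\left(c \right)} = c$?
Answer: $\frac{1}{7078} \approx 0.00014128$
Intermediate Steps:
$y{\left(v,O \right)} = \left(-2 + O\right)^{2}$
$s{\left(r,q \right)} = \left(-2 + r\right)^{2}$
$\frac{1}{-147 + s{\left(87,-78 \right)}} = \frac{1}{-147 + \left(-2 + 87\right)^{2}} = \frac{1}{-147 + 85^{2}} = \frac{1}{-147 + 7225} = \frac{1}{7078}$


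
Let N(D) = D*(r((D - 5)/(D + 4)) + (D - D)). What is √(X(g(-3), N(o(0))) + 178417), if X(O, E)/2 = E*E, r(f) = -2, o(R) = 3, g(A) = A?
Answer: √178489 ≈ 422.48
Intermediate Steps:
N(D) = -2*D (N(D) = D*(-2 + (D - D)) = D*(-2 + 0) = D*(-2) = -2*D)
X(O, E) = 2*E² (X(O, E) = 2*(E*E) = 2*E²)
√(X(g(-3), N(o(0))) + 178417) = √(2*(-2*3)² + 178417) = √(2*(-6)² + 178417) = √(2*36 + 178417) = √(72 + 178417) = √178489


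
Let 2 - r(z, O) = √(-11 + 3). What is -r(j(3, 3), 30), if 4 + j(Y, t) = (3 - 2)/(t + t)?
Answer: -2 + 2*I*√2 ≈ -2.0 + 2.8284*I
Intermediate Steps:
j(Y, t) = -4 + 1/(2*t) (j(Y, t) = -4 + (3 - 2)/(t + t) = -4 + 1/(2*t))
r(z, O) = 2 - 2*I*√2 (r(z, O) = 2 - √(-11 + 3) = 2 - √(-8) = 2 - 2*I*√2)
-r(j(3, 3), 30) = -(2 - 2*I*√2) = -2 + 2*I*√2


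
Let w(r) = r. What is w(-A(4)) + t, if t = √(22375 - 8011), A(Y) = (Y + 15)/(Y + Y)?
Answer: -19/8 + 6*√399 ≈ 117.47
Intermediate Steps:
A(Y) = (15 + Y)/(2*Y) (A(Y) = (15 + Y)/((2*Y)) = (15 + Y)*(1/(2*Y)) = (15 + Y)/(2*Y))
t = 6*√399 (t = √14364 = 6*√399 ≈ 119.85)
w(-A(4)) + t = -(15 + 4)/(2*4) + 6*√399 = -19/(2*4) + 6*√399 = -1*19/8 + 6*√399 = -19/8 + 6*√399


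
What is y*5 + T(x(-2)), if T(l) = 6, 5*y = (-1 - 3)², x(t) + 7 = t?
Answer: 22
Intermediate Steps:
x(t) = -7 + t
y = 16/5 (y = (-1 - 3)²/5 = (⅕)*(-4)² = (⅕)*16 = 16/5 ≈ 3.2000)
y*5 + T(x(-2)) = (16/5)*5 + 6 = 16 + 6 = 22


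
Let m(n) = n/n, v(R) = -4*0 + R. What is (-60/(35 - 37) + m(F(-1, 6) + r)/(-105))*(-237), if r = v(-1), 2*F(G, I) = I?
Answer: -248771/35 ≈ -7107.7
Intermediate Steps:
F(G, I) = I/2
v(R) = R (v(R) = 0 + R = R)
r = -1
m(n) = 1
(-60/(35 - 37) + m(F(-1, 6) + r)/(-105))*(-237) = (-60/(35 - 37) + 1/(-105))*(-237) = (-60/(-2) + 1*(-1/105))*(-237) = (-60*(-½) - 1/105)*(-237) = (30 - 1/105)*(-237) = (3149/105)*(-237) = -248771/35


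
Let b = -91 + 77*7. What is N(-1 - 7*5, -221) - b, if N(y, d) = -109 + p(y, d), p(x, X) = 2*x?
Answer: -629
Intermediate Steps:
N(y, d) = -109 + 2*y
b = 448 (b = -91 + 539 = 448)
N(-1 - 7*5, -221) - b = (-109 + 2*(-1 - 7*5)) - 1*448 = (-109 + 2*(-1 - 35)) - 448 = (-109 + 2*(-36)) - 448 = (-109 - 72) - 448 = -181 - 448 = -629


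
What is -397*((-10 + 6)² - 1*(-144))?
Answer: -63520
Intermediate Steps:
-397*((-10 + 6)² - 1*(-144)) = -397*((-4)² + 144) = -397*(16 + 144) = -397*160 = -63520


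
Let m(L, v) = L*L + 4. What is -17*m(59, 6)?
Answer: -59245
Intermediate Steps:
m(L, v) = 4 + L² (m(L, v) = L² + 4 = 4 + L²)
-17*m(59, 6) = -17*(4 + 59²) = -17*(4 + 3481) = -17*3485 = -59245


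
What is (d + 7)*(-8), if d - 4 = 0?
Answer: -88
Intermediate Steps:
d = 4 (d = 4 + 0 = 4)
(d + 7)*(-8) = (4 + 7)*(-8) = 11*(-8) = -88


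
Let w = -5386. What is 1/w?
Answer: -1/5386 ≈ -0.00018567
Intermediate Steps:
1/w = 1/(-5386) = -1/5386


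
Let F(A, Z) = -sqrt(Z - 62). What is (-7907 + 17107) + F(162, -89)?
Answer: 9200 - I*sqrt(151) ≈ 9200.0 - 12.288*I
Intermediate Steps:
F(A, Z) = -sqrt(-62 + Z)
(-7907 + 17107) + F(162, -89) = (-7907 + 17107) - sqrt(-62 - 89) = 9200 - sqrt(-151) = 9200 - I*sqrt(151)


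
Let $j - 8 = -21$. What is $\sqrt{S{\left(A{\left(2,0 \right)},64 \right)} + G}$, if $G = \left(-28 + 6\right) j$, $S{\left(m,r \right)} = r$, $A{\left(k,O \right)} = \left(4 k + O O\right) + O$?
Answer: $5 \sqrt{14} \approx 18.708$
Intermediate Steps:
$A{\left(k,O \right)} = O + O^{2} + 4 k$ ($A{\left(k,O \right)} = \left(4 k + O^{2}\right) + O = \left(O^{2} + 4 k\right) + O = O + O^{2} + 4 k$)
$j = -13$ ($j = 8 - 21 = -13$)
$G = 286$ ($G = \left(-28 + 6\right) \left(-13\right) = \left(-22\right) \left(-13\right) = 286$)
$\sqrt{S{\left(A{\left(2,0 \right)},64 \right)} + G} = \sqrt{64 + 286} = \sqrt{350} = 5 \sqrt{14}$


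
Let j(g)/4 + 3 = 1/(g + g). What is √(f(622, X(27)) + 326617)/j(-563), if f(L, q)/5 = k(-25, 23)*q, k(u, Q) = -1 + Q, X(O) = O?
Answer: -563*√329587/6758 ≈ -47.827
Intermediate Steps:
j(g) = -12 + 2/g (j(g) = -12 + 4/(g + g) = -12 + 4/((2*g)) = -12 + 4*(1/(2*g)) = -12 + 2/g)
f(L, q) = 110*q (f(L, q) = 5*((-1 + 23)*q) = 5*(22*q) = 110*q)
√(f(622, X(27)) + 326617)/j(-563) = √(110*27 + 326617)/(-12 + 2/(-563)) = √(2970 + 326617)/(-12 + 2*(-1/563)) = √329587/(-12 - 2/563) = √329587/(-6758/563) = √329587*(-563/6758) = -563*√329587/6758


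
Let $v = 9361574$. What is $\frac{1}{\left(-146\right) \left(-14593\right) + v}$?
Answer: $\frac{1}{11492152} \approx 8.7016 \cdot 10^{-8}$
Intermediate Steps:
$\frac{1}{\left(-146\right) \left(-14593\right) + v} = \frac{1}{\left(-146\right) \left(-14593\right) + 9361574} = \frac{1}{2130578 + 9361574} = \frac{1}{11492152}$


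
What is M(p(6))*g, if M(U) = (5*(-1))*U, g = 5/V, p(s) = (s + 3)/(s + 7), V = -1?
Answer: 225/13 ≈ 17.308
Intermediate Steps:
p(s) = (3 + s)/(7 + s)
g = -5 (g = 5/(-1) = 5*(-1) = -5)
M(U) = -5*U
M(p(6))*g = -5*(3 + 6)/(7 + 6)*(-5) = -5*9/13*(-5) = -45/13*(-5) = 225/13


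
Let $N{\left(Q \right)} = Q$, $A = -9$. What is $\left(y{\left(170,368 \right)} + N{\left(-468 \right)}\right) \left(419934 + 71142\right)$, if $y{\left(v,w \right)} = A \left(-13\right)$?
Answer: $-172367676$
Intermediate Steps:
$y{\left(v,w \right)} = 117$ ($y{\left(v,w \right)} = \left(-9\right) \left(-13\right) = 117$)
$\left(y{\left(170,368 \right)} + N{\left(-468 \right)}\right) \left(419934 + 71142\right) = \left(117 - 468\right) \left(419934 + 71142\right) = \left(-351\right) 491076 = -172367676$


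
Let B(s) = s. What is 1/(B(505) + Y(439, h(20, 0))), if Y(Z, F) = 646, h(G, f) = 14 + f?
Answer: 1/1151 ≈ 0.00086881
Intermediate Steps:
1/(B(505) + Y(439, h(20, 0))) = 1/(505 + 646) = 1/1151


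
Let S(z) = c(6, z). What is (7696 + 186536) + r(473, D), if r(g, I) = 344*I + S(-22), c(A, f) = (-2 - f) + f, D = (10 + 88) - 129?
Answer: 183566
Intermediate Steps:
D = -31 (D = 98 - 129 = -31)
c(A, f) = -2
S(z) = -2
r(g, I) = -2 + 344*I (r(g, I) = 344*I - 2 = -2 + 344*I)
(7696 + 186536) + r(473, D) = (7696 + 186536) + (-2 + 344*(-31)) = 194232 + (-2 - 10664) = 194232 - 10666 = 183566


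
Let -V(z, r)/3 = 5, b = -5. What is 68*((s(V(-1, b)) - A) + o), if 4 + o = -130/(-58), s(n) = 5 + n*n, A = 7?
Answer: 436288/29 ≈ 15044.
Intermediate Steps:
V(z, r) = -15 (V(z, r) = -3*5 = -15)
s(n) = 5 + n**2
o = -51/29 (o = -4 - 130/(-58) = -4 - 130*(-1/58) = -4 + 65/29 = -51/29 ≈ -1.7586)
68*((s(V(-1, b)) - A) + o) = 68*(((5 + (-15)**2) - 1*7) - 51/29) = 68*(((5 + 225) - 7) - 51/29) = 68*((230 - 7) - 51/29) = 68*(223 - 51/29) = 68*(6416/29) = 436288/29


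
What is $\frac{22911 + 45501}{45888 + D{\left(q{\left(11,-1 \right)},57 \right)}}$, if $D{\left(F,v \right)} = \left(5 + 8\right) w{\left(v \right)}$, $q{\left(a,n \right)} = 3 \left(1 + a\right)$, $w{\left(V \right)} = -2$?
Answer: $\frac{34206}{22931} \approx 1.4917$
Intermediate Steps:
$q{\left(a,n \right)} = 3 + 3 a$
$D{\left(F,v \right)} = -26$ ($D{\left(F,v \right)} = \left(5 + 8\right) \left(-2\right) = 13 \left(-2\right) = -26$)
$\frac{22911 + 45501}{45888 + D{\left(q{\left(11,-1 \right)},57 \right)}} = \frac{22911 + 45501}{45888 - 26} = \frac{68412}{45862} = 68412 \cdot \frac{1}{45862} = \frac{34206}{22931}$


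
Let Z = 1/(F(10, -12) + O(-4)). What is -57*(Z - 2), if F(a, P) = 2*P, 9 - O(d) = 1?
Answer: 1881/16 ≈ 117.56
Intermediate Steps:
O(d) = 8 (O(d) = 9 - 1*1 = 9 - 1 = 8)
Z = -1/16 (Z = 1/(2*(-12) + 8) = 1/(-24 + 8) = 1/(-16) = -1/16 ≈ -0.062500)
-57*(Z - 2) = -57*(-1/16 - 2) = -57*(-33/16) = 1881/16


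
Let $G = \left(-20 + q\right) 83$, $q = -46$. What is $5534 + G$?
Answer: $56$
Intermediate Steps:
$G = -5478$ ($G = \left(-20 - 46\right) 83 = \left(-66\right) 83 = -5478$)
$5534 + G = 5534 - 5478 = 56$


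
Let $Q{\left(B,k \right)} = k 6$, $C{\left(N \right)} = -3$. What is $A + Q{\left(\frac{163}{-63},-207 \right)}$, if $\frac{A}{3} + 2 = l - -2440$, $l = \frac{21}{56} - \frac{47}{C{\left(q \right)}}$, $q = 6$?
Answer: $\frac{48961}{8} \approx 6120.1$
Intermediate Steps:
$l = \frac{385}{24}$ ($l = \frac{21}{56} - \frac{47}{-3} = 21 \cdot \frac{1}{56} - - \frac{47}{3} = \frac{3}{8} + \frac{47}{3} = \frac{385}{24} \approx 16.042$)
$Q{\left(B,k \right)} = 6 k$
$A = \frac{58897}{8}$ ($A = -6 + 3 \left(\frac{385}{24} - -2440\right) = -6 + 3 \left(\frac{385}{24} + 2440\right) = -6 + 3 \cdot \frac{58945}{24} = -6 + \frac{58945}{8} = \frac{58897}{8} \approx 7362.1$)
$A + Q{\left(\frac{163}{-63},-207 \right)} = \frac{58897}{8} + 6 \left(-207\right) = \frac{58897}{8} - 1242 = \frac{48961}{8}$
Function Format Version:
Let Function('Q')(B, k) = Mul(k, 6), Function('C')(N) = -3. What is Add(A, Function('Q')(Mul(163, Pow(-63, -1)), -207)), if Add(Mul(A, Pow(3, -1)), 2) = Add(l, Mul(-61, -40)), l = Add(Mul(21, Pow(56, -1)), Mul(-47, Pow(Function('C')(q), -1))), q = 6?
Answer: Rational(48961, 8) ≈ 6120.1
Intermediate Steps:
l = Rational(385, 24) (l = Add(Mul(21, Pow(56, -1)), Mul(-47, Pow(-3, -1))) = Add(Mul(21, Rational(1, 56)), Mul(-47, Rational(-1, 3))) = Add(Rational(3, 8), Rational(47, 3)) = Rational(385, 24) ≈ 16.042)
Function('Q')(B, k) = Mul(6, k)
A = Rational(58897, 8) (A = Add(-6, Mul(3, Add(Rational(385, 24), Mul(-61, -40)))) = Add(-6, Mul(3, Add(Rational(385, 24), 2440))) = Add(-6, Mul(3, Rational(58945, 24))) = Add(-6, Rational(58945, 8)) = Rational(58897, 8) ≈ 7362.1)
Add(A, Function('Q')(Mul(163, Pow(-63, -1)), -207)) = Add(Rational(58897, 8), Mul(6, -207)) = Add(Rational(58897, 8), -1242) = Rational(48961, 8)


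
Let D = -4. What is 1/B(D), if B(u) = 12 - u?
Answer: 1/16 ≈ 0.062500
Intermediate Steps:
1/B(D) = 1/(12 - 1*(-4)) = 1/(12 + 4) = 1/16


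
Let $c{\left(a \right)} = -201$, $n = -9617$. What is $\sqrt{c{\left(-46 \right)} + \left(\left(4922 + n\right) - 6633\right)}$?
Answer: $3 i \sqrt{1281} \approx 107.37 i$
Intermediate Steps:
$\sqrt{c{\left(-46 \right)} + \left(\left(4922 + n\right) - 6633\right)} = \sqrt{-201 + \left(\left(4922 - 9617\right) - 6633\right)} = \sqrt{-201 - 11328} = \sqrt{-11529} = 3 i \sqrt{1281}$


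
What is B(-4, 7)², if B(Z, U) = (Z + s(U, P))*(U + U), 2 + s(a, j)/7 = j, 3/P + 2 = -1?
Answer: 122500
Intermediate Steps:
P = -1 (P = 3/(-2 - 1) = 3/(-3) = 3*(-⅓) = -1)
s(a, j) = -14 + 7*j
B(Z, U) = 2*U*(-21 + Z) (B(Z, U) = (Z + (-14 + 7*(-1)))*(U + U) = (Z + (-14 - 7))*(2*U) = (Z - 21)*(2*U) = (-21 + Z)*(2*U) = 2*U*(-21 + Z))
B(-4, 7)² = (2*7*(-21 - 4))² = (2*7*(-25))² = (-350)² = 122500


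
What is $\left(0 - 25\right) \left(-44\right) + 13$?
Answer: $1113$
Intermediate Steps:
$\left(0 - 25\right) \left(-44\right) + 13 = \left(-25\right) \left(-44\right) + 13 = 1100 + 13 = 1113$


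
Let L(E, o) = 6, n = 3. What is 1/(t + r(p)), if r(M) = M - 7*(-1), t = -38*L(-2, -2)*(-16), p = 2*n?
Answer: 1/3661 ≈ 0.00027315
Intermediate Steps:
p = 6 (p = 2*3 = 6)
t = 3648 (t = -38*6*(-16) = -228*(-16) = 3648)
r(M) = 7 + M (r(M) = M + 7 = 7 + M)
1/(t + r(p)) = 1/(3648 + (7 + 6)) = 1/(3648 + 13) = 1/3661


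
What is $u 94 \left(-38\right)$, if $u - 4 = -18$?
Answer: $50008$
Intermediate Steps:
$u = -14$ ($u = 4 - 18 = -14$)
$u 94 \left(-38\right) = \left(-14\right) 94 \left(-38\right) = \left(-1316\right) \left(-38\right) = 50008$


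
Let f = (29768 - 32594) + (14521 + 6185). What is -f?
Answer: -17880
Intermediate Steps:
f = 17880 (f = -2826 + 20706 = 17880)
-f = -1*17880 = -17880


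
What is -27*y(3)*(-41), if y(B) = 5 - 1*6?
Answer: -1107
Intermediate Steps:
y(B) = -1 (y(B) = 5 - 6 = -1)
-27*y(3)*(-41) = -27*(-1)*(-41) = 27*(-41) = -1107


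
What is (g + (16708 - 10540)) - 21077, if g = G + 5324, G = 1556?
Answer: -8029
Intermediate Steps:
g = 6880 (g = 1556 + 5324 = 6880)
(g + (16708 - 10540)) - 21077 = (6880 + (16708 - 10540)) - 21077 = (6880 + 6168) - 21077 = 13048 - 21077 = -8029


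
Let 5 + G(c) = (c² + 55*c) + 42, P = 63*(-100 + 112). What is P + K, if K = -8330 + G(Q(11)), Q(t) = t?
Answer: -6811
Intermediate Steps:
P = 756 (P = 63*12 = 756)
G(c) = 37 + c² + 55*c (G(c) = -5 + ((c² + 55*c) + 42) = -5 + (42 + c² + 55*c) = 37 + c² + 55*c)
K = -7567 (K = -8330 + (37 + 11² + 55*11) = -8330 + (37 + 121 + 605) = -8330 + 763 = -7567)
P + K = 756 - 7567 = -6811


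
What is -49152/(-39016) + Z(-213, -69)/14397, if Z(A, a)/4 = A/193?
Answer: 5689230740/4517111539 ≈ 1.2595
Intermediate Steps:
Z(A, a) = 4*A/193 (Z(A, a) = 4*(A/193) = 4*A/193)
-49152/(-39016) + Z(-213, -69)/14397 = -49152/(-39016) + ((4/193)*(-213))/14397 = -49152*(-1/39016) - 852/193*1/14397 = 6144/4877 - 284/926207 = 5689230740/4517111539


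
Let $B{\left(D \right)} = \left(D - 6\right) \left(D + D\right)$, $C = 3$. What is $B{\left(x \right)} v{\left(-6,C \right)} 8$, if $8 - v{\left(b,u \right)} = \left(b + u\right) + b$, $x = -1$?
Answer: $1904$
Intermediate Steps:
$B{\left(D \right)} = 2 D \left(-6 + D\right)$ ($B{\left(D \right)} = \left(-6 + D\right) 2 D = 2 D \left(-6 + D\right)$)
$v{\left(b,u \right)} = 8 - u - 2 b$ ($v{\left(b,u \right)} = 8 - \left(\left(b + u\right) + b\right) = 8 - \left(u + 2 b\right) = 8 - u - 2 b$)
$B{\left(x \right)} v{\left(-6,C \right)} 8 = 2 \left(-1\right) \left(-6 - 1\right) \left(8 - 3 - -12\right) 8 = 2 \left(-1\right) \left(-7\right) \left(8 - 3 + 12\right) 8 = 14 \cdot 17 \cdot 8 = 238 \cdot 8 = 1904$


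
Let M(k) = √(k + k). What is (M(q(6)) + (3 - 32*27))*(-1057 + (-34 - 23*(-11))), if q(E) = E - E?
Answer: 721518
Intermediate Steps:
q(E) = 0
M(k) = √2*√k (M(k) = √(2*k) = √2*√k)
(M(q(6)) + (3 - 32*27))*(-1057 + (-34 - 23*(-11))) = (√2*√0 + (3 - 32*27))*(-1057 + (-34 - 23*(-11))) = (√2*0 + (3 - 864))*(-1057 + (-34 + 253)) = (0 - 861)*(-1057 + 219) = -861*(-838) = 721518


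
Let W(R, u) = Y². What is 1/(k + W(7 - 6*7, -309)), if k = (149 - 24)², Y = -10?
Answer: 1/15725 ≈ 6.3593e-5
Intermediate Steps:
W(R, u) = 100 (W(R, u) = (-10)² = 100)
k = 15625 (k = 125² = 15625)
1/(k + W(7 - 6*7, -309)) = 1/(15625 + 100) = 1/15725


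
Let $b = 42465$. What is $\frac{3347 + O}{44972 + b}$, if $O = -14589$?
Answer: $- \frac{1606}{12491} \approx -0.12857$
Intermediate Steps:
$\frac{3347 + O}{44972 + b} = \frac{3347 - 14589}{44972 + 42465} = - \frac{11242}{87437} = \left(-11242\right) \frac{1}{87437} = - \frac{1606}{12491}$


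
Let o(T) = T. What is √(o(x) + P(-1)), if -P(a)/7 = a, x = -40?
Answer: I*√33 ≈ 5.7446*I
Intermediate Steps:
P(a) = -7*a
√(o(x) + P(-1)) = √(-40 - 7*(-1)) = √(-40 + 7) = √(-33) = I*√33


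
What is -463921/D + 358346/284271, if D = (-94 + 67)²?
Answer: -43872684119/69077853 ≈ -635.12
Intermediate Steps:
D = 729 (D = (-27)² = 729)
-463921/D + 358346/284271 = -463921/729 + 358346/284271 = -43872684119/69077853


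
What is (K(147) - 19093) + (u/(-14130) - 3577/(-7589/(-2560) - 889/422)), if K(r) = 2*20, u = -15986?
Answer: -25339816779356/1091210445 ≈ -23222.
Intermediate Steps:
K(r) = 40
(K(147) - 19093) + (u/(-14130) - 3577/(-7589/(-2560) - 889/422)) = (40 - 19093) + (-15986/(-14130) - 3577/(-7589/(-2560) - 889/422)) = -19053 + (-15986*(-1/14130) - 3577/(-7589*(-1/2560) - 889*1/422)) = -19053 + (7993/7065 - 3577/(7589/2560 - 889/422)) = -19053 + (7993/7065 - 3577/463359/540160) = -19053 + (7993/7065 - 3577*540160/463359) = -19053 + (7993/7065 - 1932152320/463359) = -19053 - 4548984170771/1091210445 = -25339816779356/1091210445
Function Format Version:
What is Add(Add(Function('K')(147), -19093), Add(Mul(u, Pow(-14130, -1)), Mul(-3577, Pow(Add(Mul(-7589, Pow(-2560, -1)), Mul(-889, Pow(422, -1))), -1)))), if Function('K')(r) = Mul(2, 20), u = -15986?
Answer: Rational(-25339816779356, 1091210445) ≈ -23222.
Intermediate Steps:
Function('K')(r) = 40
Add(Add(Function('K')(147), -19093), Add(Mul(u, Pow(-14130, -1)), Mul(-3577, Pow(Add(Mul(-7589, Pow(-2560, -1)), Mul(-889, Pow(422, -1))), -1)))) = Add(Add(40, -19093), Add(Mul(-15986, Pow(-14130, -1)), Mul(-3577, Pow(Add(Mul(-7589, Pow(-2560, -1)), Mul(-889, Pow(422, -1))), -1)))) = Add(-19053, Add(Mul(-15986, Rational(-1, 14130)), Mul(-3577, Pow(Add(Mul(-7589, Rational(-1, 2560)), Mul(-889, Rational(1, 422))), -1)))) = Add(-19053, Add(Rational(7993, 7065), Mul(-3577, Pow(Add(Rational(7589, 2560), Rational(-889, 422)), -1)))) = Add(-19053, Add(Rational(7993, 7065), Mul(-3577, Pow(Rational(463359, 540160), -1)))) = Add(-19053, Add(Rational(7993, 7065), Mul(-3577, Rational(540160, 463359)))) = Add(-19053, Add(Rational(7993, 7065), Rational(-1932152320, 463359))) = Add(-19053, Rational(-4548984170771, 1091210445)) = Rational(-25339816779356, 1091210445)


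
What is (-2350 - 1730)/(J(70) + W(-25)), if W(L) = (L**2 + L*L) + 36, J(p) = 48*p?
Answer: -2040/2323 ≈ -0.87817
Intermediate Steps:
W(L) = 36 + 2*L**2 (W(L) = (L**2 + L**2) + 36 = 2*L**2 + 36 = 36 + 2*L**2)
(-2350 - 1730)/(J(70) + W(-25)) = (-2350 - 1730)/(48*70 + (36 + 2*(-25)**2)) = -4080/(3360 + (36 + 2*625)) = -4080/(3360 + (36 + 1250)) = -4080/(3360 + 1286) = -4080/4646 = -4080*1/4646 = -2040/2323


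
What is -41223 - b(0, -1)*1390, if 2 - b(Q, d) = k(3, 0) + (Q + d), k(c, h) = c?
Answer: -41223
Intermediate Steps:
b(Q, d) = -1 - Q - d (b(Q, d) = 2 - (3 + (Q + d)) = 2 - (3 + Q + d) = 2 + (-3 - Q - d) = -1 - Q - d)
-41223 - b(0, -1)*1390 = -41223 - (-1 - 1*0 - 1*(-1))*1390 = -41223 - (-1 + 0 + 1)*1390 = -41223 - 0*1390 = -41223 - 1*0 = -41223 + 0 = -41223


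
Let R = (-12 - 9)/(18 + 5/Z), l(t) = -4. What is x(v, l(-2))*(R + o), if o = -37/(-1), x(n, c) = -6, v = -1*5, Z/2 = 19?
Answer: -148170/689 ≈ -215.05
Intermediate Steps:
Z = 38 (Z = 2*19 = 38)
R = -798/689 (R = (-12 - 9)/(18 + 5/38) = -21/(18 + 5*(1/38)) = -21/(18 + 5/38) = -21/689/38 = -21*38/689 = -798/689 ≈ -1.1582)
v = -5
o = 37 (o = -37*(-1) = 37)
x(v, l(-2))*(R + o) = -6*(-798/689 + 37) = -6*24695/689 = -148170/689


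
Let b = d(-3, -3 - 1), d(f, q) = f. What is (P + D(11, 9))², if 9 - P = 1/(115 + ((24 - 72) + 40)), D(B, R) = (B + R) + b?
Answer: 7733961/11449 ≈ 675.51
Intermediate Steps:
b = -3
D(B, R) = -3 + B + R (D(B, R) = (B + R) - 3 = -3 + B + R)
P = 962/107 (P = 9 - 1/(115 + ((24 - 72) + 40)) = 9 - 1/(115 + (-48 + 40)) = 9 - 1/(115 - 8) = 9 - 1/107 = 962/107 ≈ 8.9907)
(P + D(11, 9))² = (962/107 + (-3 + 11 + 9))² = (962/107 + 17)² = (2781/107)² = 7733961/11449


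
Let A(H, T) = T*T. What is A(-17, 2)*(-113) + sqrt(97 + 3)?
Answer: -442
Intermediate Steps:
A(H, T) = T**2
A(-17, 2)*(-113) + sqrt(97 + 3) = 2**2*(-113) + sqrt(97 + 3) = 4*(-113) + sqrt(100) = -452 + 10 = -442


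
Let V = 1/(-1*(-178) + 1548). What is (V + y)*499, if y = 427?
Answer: 367764497/1726 ≈ 2.1307e+5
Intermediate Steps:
V = 1/1726 (V = 1/(178 + 1548) = 1/1726 ≈ 0.00057937)
(V + y)*499 = (1/1726 + 427)*499 = (737003/1726)*499 = 367764497/1726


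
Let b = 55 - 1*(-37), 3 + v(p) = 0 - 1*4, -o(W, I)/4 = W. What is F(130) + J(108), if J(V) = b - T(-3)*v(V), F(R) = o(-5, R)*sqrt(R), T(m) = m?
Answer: 71 + 20*sqrt(130) ≈ 299.04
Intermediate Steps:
o(W, I) = -4*W
F(R) = 20*sqrt(R) (F(R) = (-4*(-5))*sqrt(R) = 20*sqrt(R))
v(p) = -7 (v(p) = -3 + (0 - 1*4) = -3 + (0 - 4) = -3 - 4 = -7)
b = 92 (b = 55 + 37 = 92)
J(V) = 71 (J(V) = 92 - (-3)*(-7) = 92 - 1*21 = 92 - 21 = 71)
F(130) + J(108) = 20*sqrt(130) + 71 = 71 + 20*sqrt(130)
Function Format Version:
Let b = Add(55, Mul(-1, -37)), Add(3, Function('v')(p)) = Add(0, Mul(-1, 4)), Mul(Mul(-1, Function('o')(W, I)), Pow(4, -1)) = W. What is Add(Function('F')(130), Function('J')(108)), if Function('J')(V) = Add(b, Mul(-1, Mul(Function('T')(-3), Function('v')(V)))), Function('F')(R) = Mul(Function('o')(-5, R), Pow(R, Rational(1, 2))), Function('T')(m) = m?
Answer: Add(71, Mul(20, Pow(130, Rational(1, 2)))) ≈ 299.04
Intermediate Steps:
Function('o')(W, I) = Mul(-4, W)
Function('F')(R) = Mul(20, Pow(R, Rational(1, 2))) (Function('F')(R) = Mul(Mul(-4, -5), Pow(R, Rational(1, 2))) = Mul(20, Pow(R, Rational(1, 2))))
Function('v')(p) = -7 (Function('v')(p) = Add(-3, Add(0, Mul(-1, 4))) = Add(-3, Add(0, -4)) = Add(-3, -4) = -7)
b = 92 (b = Add(55, 37) = 92)
Function('J')(V) = 71 (Function('J')(V) = Add(92, Mul(-1, Mul(-3, -7))) = Add(92, Mul(-1, 21)) = Add(92, -21) = 71)
Add(Function('F')(130), Function('J')(108)) = Add(Mul(20, Pow(130, Rational(1, 2))), 71) = Add(71, Mul(20, Pow(130, Rational(1, 2))))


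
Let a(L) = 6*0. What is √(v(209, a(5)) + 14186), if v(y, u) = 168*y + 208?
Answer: √49506 ≈ 222.50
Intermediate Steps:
a(L) = 0
v(y, u) = 208 + 168*y
√(v(209, a(5)) + 14186) = √((208 + 168*209) + 14186) = √((208 + 35112) + 14186) = √(35320 + 14186) = √49506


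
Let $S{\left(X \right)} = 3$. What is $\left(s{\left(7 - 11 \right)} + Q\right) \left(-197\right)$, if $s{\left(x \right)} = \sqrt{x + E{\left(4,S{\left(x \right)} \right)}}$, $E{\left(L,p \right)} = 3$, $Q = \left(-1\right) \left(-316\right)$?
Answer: $-62252 - 197 i \approx -62252.0 - 197.0 i$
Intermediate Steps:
$Q = 316$
$s{\left(x \right)} = \sqrt{3 + x}$ ($s{\left(x \right)} = \sqrt{x + 3} = \sqrt{3 + x}$)
$\left(s{\left(7 - 11 \right)} + Q\right) \left(-197\right) = \left(\sqrt{3 + \left(7 - 11\right)} + 316\right) \left(-197\right) = \left(\sqrt{3 - 4} + 316\right) \left(-197\right) = \left(\sqrt{-1} + 316\right) \left(-197\right) = \left(i + 316\right) \left(-197\right) = \left(316 + i\right) \left(-197\right) = -62252 - 197 i$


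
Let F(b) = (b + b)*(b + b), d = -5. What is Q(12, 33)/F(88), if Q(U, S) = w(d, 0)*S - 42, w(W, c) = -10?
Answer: -93/7744 ≈ -0.012009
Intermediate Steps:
F(b) = 4*b² (F(b) = (2*b)*(2*b) = 4*b²)
Q(U, S) = -42 - 10*S (Q(U, S) = -10*S - 42 = -42 - 10*S)
Q(12, 33)/F(88) = (-42 - 10*33)/((4*88²)) = (-42 - 330)/((4*7744)) = -372/30976 = -372*1/30976 = -93/7744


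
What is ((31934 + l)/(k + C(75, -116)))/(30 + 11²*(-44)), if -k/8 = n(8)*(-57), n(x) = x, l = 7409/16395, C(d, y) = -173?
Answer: -523565339/301613076750 ≈ -0.0017359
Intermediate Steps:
l = 7409/16395 (l = 7409*(1/16395) = 7409/16395 ≈ 0.45191)
k = 3648 (k = -64*(-57) = -8*(-456) = 3648)
((31934 + l)/(k + C(75, -116)))/(30 + 11²*(-44)) = ((31934 + 7409/16395)/(3648 - 173))/(30 + 11²*(-44)) = ((523565339/16395)/3475)/(30 + 121*(-44)) = ((523565339/16395)*(1/3475))/(30 - 5324) = (523565339/56972625)/(-5294) = (523565339/56972625)*(-1/5294) = -523565339/301613076750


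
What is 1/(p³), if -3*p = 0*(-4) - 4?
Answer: 27/64 ≈ 0.42188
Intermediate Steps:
p = 4/3 (p = -(0*(-4) - 4)/3 = -(0 - 4)/3 = -⅓*(-4) = 4/3 ≈ 1.3333)
1/(p³) = 1/((4/3)³) = 1/(64/27) = 27/64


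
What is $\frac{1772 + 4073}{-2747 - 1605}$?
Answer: $- \frac{5845}{4352} \approx -1.3431$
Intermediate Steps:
$\frac{1772 + 4073}{-2747 - 1605} = \frac{5845}{-4352} = 5845 \left(- \frac{1}{4352}\right) = - \frac{5845}{4352}$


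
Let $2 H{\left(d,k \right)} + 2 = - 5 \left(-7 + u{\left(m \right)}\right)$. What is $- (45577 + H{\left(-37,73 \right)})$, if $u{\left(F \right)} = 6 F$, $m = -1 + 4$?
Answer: $- \frac{91097}{2} \approx -45549.0$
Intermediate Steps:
$m = 3$
$H{\left(d,k \right)} = - \frac{57}{2}$ ($H{\left(d,k \right)} = -1 + \frac{\left(-5\right) \left(-7 + 6 \cdot 3\right)}{2} = -1 + \frac{\left(-5\right) \left(-7 + 18\right)}{2} = -1 + \frac{\left(-5\right) 11}{2} = -1 + \frac{1}{2} \left(-55\right) = -1 - \frac{55}{2} = - \frac{57}{2}$)
$- (45577 + H{\left(-37,73 \right)}) = - (45577 - \frac{57}{2}) = \left(-1\right) \frac{91097}{2} = - \frac{91097}{2}$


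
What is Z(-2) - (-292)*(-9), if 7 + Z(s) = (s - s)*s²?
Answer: -2635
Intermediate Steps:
Z(s) = -7 (Z(s) = -7 + (s - s)*s² = -7 + 0*s² = -7 + 0 = -7)
Z(-2) - (-292)*(-9) = -7 - (-292)*(-9) = -7 - 146*18 = -7 - 2628 = -2635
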